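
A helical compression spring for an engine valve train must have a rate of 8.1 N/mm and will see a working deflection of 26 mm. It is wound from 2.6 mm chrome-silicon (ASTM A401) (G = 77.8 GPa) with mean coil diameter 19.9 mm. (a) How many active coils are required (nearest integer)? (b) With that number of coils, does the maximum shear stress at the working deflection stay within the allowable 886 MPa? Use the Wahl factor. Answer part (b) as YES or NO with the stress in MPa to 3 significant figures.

(a) 7 coils; (b) YES, τ_max = 721 MPa

N_a = Gd⁴/(8D³k) = (77.8×10³)(2.6⁴)/(8·19.9³·8.1) = 6.962 → N_a = 7
Actual rate k = Gd⁴/(8D³·7) = 8.0561 N/mm
Working load F = kδ = 8.0561·26 = 209.46 N
C = 19.9/2.6 = 7.6538; K_W = (4C−1)/(4C−4)+0.615/C = 1.1931
τ_max = K_W·8FD/(πd³) = 1.1931·603.91 = 720.51 MPa
τ_max ≤ 886 MPa → acceptable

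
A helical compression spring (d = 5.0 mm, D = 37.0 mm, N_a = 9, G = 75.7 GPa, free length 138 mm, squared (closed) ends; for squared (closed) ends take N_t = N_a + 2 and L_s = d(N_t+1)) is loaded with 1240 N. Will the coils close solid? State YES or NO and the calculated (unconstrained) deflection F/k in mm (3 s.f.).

k = Gd⁴/(8D³N_a) = (75.7×10³)(5.0⁴)/(8·37.0³·9) = 12.973 N/mm
N_t = 11; L_s = 5.0·12 = 60 mm; δ_solid = L₀ − L_s = 138 − 60 = 78 mm
δ = F/k = 1240/12.973 = 95.584 mm
δ ≥ δ_solid → spring goes solid

YES, δ = 95.6 mm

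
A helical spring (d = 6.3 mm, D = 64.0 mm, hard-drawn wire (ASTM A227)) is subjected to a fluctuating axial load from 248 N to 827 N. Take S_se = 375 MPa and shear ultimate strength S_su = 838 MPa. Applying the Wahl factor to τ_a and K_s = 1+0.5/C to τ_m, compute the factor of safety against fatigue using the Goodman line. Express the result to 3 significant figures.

0.987

C = D/d = 64.0/6.3 = 10.1587; K_W = (4C−1)/(4C−4)+0.615/C = 1.1424; K_s = 1+0.5/C = 1.0492
F_a = (F_max−F_min)/2 = 289.5 N; F_m = (F_max+F_min)/2 = 537.5 N
τ_a = K_W·8F_aD/(πd³) = 1.1424 × 188.69 = 215.56 MPa
τ_m = K_s·8F_mD/(πd³) = 1.0492 × 350.33 = 367.57 MPa
Goodman: 1/n_f = τ_a/S_se + τ_m/S_su = 215.56/375 + 367.57/838 = 0.57484 + 0.43863 = 1.0135
n_f = 1/1.0135 = 0.9867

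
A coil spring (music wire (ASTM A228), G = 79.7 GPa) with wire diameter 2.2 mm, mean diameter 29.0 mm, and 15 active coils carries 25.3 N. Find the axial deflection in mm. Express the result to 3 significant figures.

39.7 mm

k = Gd⁴/(8D³N_a) = (79.7×10³)(2.2⁴)/(8·29.0³·15) = 0.63793 N/mm
δ = F/k = 25.3 / 0.63793 = 39.659 mm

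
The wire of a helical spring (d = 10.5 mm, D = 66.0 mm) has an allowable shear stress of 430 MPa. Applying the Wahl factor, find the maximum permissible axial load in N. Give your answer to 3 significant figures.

2390 N

C = D/d = 66.0/10.5 = 6.2857
K_W = (4C−1)/(4C−4) + 0.615/C = 24.143/21.143 + 0.0978 = 1.2397
τ_max = K·8FD/(πd³) → F_max = τ_allow·πd³/(8DK)
F_max = 430·π·10.5³/(8·66.0·1.2397) = 1.5638e+06/654.58 = 2389 N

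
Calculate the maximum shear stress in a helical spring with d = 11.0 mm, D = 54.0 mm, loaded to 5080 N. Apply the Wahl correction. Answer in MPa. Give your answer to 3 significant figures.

691 MPa

Spring index C = D/d = 54.0/11.0 = 4.9091
K_W = (4C−1)/(4C−4) + 0.615/C = 18.636/15.636 + 0.1253 = 1.3171
τ₀ = 8FD/(πd³) = 8·5080·54.0/(π·11.0³) = 2.19456e+06/4181.5 = 524.83 MPa
τ_max = K·τ₀ = 1.3171 × 524.83 = 691.28 MPa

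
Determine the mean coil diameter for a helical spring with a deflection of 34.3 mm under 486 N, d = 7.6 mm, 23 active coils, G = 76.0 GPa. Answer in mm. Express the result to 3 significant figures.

Required rate k = F/δ = 486/34.3 = 14.169 N/mm
D = (Gd⁴/(8N_a·k))^(1/3) = (76.0×10³·7.6⁴/(8·23·14.169))^(1/3)
  = (97254.1)^(1/3) = 45.9871 mm

46.0 mm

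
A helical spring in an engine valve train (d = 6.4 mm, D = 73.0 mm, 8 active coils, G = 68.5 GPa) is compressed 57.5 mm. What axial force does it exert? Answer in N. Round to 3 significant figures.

k = Gd⁴/(8D³N_a) = (68.5×10³)(6.4⁴)/(8·73.0³·8) = 4.616 N/mm
F = k·δ = 4.616 × 57.5 = 265.42 N

265 N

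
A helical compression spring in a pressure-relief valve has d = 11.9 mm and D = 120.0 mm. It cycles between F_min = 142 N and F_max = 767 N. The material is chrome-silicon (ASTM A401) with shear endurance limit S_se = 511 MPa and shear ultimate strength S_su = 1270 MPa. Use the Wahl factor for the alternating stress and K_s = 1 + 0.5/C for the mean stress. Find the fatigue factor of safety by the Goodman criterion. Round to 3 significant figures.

5.13

C = D/d = 120.0/11.9 = 10.0840; K_W = (4C−1)/(4C−4)+0.615/C = 1.1435; K_s = 1+0.5/C = 1.0496
F_a = (F_max−F_min)/2 = 312.5 N; F_m = (F_max+F_min)/2 = 454.5 N
τ_a = K_W·8F_aD/(πd³) = 1.1435 × 56.667 = 64.802 MPa
τ_m = K_s·8F_mD/(πd³) = 1.0496 × 82.417 = 86.503 MPa
Goodman: 1/n_f = τ_a/S_se + τ_m/S_su = 64.802/511 + 86.503/1270 = 0.12681 + 0.06811 = 0.19493
n_f = 1/0.19493 = 5.13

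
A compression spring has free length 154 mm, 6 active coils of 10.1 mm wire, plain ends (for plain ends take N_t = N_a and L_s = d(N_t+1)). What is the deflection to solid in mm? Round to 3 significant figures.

N_t = 6; L_s = 10.1·7 = 70.7 mm
δ_solid = L₀ − L_s = 154 − 70.7 = 83.3 mm

83.3 mm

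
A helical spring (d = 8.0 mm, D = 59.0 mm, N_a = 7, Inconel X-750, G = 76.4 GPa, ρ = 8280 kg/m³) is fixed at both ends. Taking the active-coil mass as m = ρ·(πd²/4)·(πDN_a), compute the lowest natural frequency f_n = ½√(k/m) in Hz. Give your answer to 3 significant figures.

112 Hz

k = Gd⁴/(8D³N_a) = (76.4×10³)(8.0⁴)/(8·59.0³·7) = 27.209 N/mm = 27209 N/m
Wire length L = πDN_a = π·59.0·7 = 1297.5 mm
m = ρ·(πd²/4)·L = 8280 × 50.265×10⁻⁶ m² × 1.2975 m = 0.54001 kg
f_n = ½√(k/m) = 0.5·√(27209/0.54001) = 0.5·√(50386) = 112.23 Hz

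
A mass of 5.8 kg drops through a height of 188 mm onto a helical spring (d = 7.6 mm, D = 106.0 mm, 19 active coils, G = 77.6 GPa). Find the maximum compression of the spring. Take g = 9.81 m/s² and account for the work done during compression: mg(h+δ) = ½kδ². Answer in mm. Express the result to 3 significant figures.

k = Gd⁴/(8D³N_a) = (77.6×10³)(7.6⁴)/(8·106.0³·19) = 1.4301 N/mm
W = mg = 5.8 × 9.81 = 56.898 N
½kδ² − Wδ − Wh = 0 → δ = (W + √(W² + 2kWh))/k
δ = (56.898 + √(3237.4 + 30594.2))/1.4301 = (56.898 + 183.93)/1.4301 = 168.41 mm

168 mm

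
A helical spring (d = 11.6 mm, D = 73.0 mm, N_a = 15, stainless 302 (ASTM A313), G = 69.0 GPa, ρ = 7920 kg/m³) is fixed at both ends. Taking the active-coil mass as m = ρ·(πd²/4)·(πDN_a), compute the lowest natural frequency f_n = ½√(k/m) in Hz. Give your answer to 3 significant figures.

k = Gd⁴/(8D³N_a) = (69.0×10³)(11.6⁴)/(8·73.0³·15) = 26.763 N/mm = 26763 N/m
Wire length L = πDN_a = π·73.0·15 = 3440 mm
m = ρ·(πd²/4)·L = 7920 × 105.68×10⁻⁶ m² × 3.44 m = 2.8794 kg
f_n = ½√(k/m) = 0.5·√(26763/2.8794) = 0.5·√(9294.7) = 48.205 Hz

48.2 Hz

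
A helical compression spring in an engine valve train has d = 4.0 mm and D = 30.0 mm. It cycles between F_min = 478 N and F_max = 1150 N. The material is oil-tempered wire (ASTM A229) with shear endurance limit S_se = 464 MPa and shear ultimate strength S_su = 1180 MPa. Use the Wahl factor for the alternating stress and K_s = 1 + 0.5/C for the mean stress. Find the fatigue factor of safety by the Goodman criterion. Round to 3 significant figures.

C = D/d = 30.0/4.0 = 7.5000; K_W = (4C−1)/(4C−4)+0.615/C = 1.1974; K_s = 1+0.5/C = 1.0667
F_a = (F_max−F_min)/2 = 336 N; F_m = (F_max+F_min)/2 = 814 N
τ_a = K_W·8F_aD/(πd³) = 1.1974 × 401.07 = 480.24 MPa
τ_m = K_s·8F_mD/(πd³) = 1.0667 × 971.64 = 1036.4 MPa
Goodman: 1/n_f = τ_a/S_se + τ_m/S_su = 480.24/464 + 1036.4/1180 = 1.03499 + 0.87832 = 1.9133
n_f = 1/1.9133 = 0.5227

0.523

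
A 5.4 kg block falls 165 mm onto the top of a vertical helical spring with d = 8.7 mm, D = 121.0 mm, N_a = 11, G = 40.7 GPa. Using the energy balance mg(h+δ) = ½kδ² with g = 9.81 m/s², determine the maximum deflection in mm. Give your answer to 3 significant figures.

k = Gd⁴/(8D³N_a) = (40.7×10³)(8.7⁴)/(8·121.0³·11) = 1.4957 N/mm
W = mg = 5.4 × 9.81 = 52.974 N
½kδ² − Wδ − Wh = 0 → δ = (W + √(W² + 2kWh))/k
δ = (52.974 + √(2806.2 + 26146.2))/1.4957 = (52.974 + 170.15)/1.4957 = 149.18 mm

149 mm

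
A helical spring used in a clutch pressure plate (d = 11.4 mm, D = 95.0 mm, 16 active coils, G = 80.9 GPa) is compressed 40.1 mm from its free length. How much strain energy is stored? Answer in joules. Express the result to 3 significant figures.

10.0 J

k = Gd⁴/(8D³N_a) = (80.9×10³)(11.4⁴)/(8·95.0³·16) = 12.451 N/mm
U = ½kδ² = 0.5 × 12.451 × 40.1² = 10010 N·mm = 10.01 J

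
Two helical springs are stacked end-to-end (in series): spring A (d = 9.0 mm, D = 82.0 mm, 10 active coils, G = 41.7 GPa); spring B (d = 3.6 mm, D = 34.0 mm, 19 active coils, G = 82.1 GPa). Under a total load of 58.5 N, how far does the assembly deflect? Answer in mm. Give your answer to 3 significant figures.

k_A = Gd⁴/(8D³N_a) = (41.7×10³)(9.0⁴)/(8·82.0³·10) = 6.2026 N/mm
k_B = Gd⁴/(8D³N_a) = (82.1×10³)(3.6⁴)/(8·34.0³·19) = 2.3082 N/mm
Series: 1/k_eq = 1/6.2026 + 1/2.3082 = 0.59446; k_eq = 1.6822 N/mm
δ = F/k_eq = 58.5/1.6822 = 34.776 mm

34.8 mm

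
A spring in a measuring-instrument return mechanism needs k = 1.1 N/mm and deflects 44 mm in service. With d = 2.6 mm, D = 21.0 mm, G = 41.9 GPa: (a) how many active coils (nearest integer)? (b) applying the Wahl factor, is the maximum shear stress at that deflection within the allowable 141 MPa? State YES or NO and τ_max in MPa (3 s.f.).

N_a = Gd⁴/(8D³k) = (41.9×10³)(2.6⁴)/(8·21.0³·1.1) = 23.49 → N_a = 23
Actual rate k = Gd⁴/(8D³·23) = 1.1237 N/mm
Working load F = kδ = 1.1237·44 = 49.441 N
C = 21.0/2.6 = 8.0769; K_W = (4C−1)/(4C−4)+0.615/C = 1.1821
τ_max = K_W·8FD/(πd³) = 1.1821·150.43 = 177.82 MPa
τ_max > 141 MPa → exceeds allowable

(a) 23 coils; (b) NO, τ_max = 178 MPa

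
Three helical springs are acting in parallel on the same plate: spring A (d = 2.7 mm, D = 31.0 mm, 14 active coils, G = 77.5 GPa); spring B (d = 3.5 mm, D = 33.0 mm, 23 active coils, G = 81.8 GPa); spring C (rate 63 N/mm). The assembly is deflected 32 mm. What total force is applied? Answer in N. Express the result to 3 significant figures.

2110 N

k_A = Gd⁴/(8D³N_a) = (77.5×10³)(2.7⁴)/(8·31.0³·14) = 1.2344 N/mm
k_B = Gd⁴/(8D³N_a) = (81.8×10³)(3.5⁴)/(8·33.0³·23) = 1.8564 N/mm
Parallel: k_eq = 1.2344 + 1.8564 + 63 = 66.091 N/mm
F = k_eq·δ = 66.091·32 = 2114.9 N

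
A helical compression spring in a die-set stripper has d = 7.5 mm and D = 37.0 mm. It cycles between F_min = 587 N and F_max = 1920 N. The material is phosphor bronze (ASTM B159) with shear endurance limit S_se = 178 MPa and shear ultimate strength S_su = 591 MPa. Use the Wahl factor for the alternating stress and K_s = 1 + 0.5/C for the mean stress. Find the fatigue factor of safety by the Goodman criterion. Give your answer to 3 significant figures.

C = D/d = 37.0/7.5 = 4.9333; K_W = (4C−1)/(4C−4)+0.615/C = 1.3153; K_s = 1+0.5/C = 1.1014
F_a = (F_max−F_min)/2 = 666.5 N; F_m = (F_max+F_min)/2 = 1253.5 N
τ_a = K_W·8F_aD/(πd³) = 1.3153 × 148.85 = 195.79 MPa
τ_m = K_s·8F_mD/(πd³) = 1.1014 × 279.95 = 308.32 MPa
Goodman: 1/n_f = τ_a/S_se + τ_m/S_su = 195.79/178 + 308.32/591 = 1.09996 + 0.52170 = 1.6217
n_f = 1/1.6217 = 0.6167

0.617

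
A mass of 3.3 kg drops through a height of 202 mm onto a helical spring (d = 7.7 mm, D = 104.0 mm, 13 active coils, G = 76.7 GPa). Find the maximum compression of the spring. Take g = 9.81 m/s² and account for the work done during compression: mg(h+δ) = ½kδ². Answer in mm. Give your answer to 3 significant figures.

k = Gd⁴/(8D³N_a) = (76.7×10³)(7.7⁴)/(8·104.0³·13) = 2.3048 N/mm
W = mg = 3.3 × 9.81 = 32.373 N
½kδ² − Wδ − Wh = 0 → δ = (W + √(W² + 2kWh))/k
δ = (32.373 + √(1048 + 30143.2))/2.3048 = (32.373 + 176.61)/2.3048 = 90.675 mm

90.7 mm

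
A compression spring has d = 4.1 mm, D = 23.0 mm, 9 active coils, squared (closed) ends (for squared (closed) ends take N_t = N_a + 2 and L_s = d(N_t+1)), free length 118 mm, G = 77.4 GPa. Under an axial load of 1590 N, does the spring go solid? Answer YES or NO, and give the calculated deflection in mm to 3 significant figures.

k = Gd⁴/(8D³N_a) = (77.4×10³)(4.1⁴)/(8·23.0³·9) = 24.967 N/mm
N_t = 11; L_s = 4.1·12 = 49.2 mm; δ_solid = L₀ − L_s = 118 − 49.2 = 68.8 mm
δ = F/k = 1590/24.967 = 63.685 mm
δ < δ_solid → spring does not go solid

NO, δ = 63.7 mm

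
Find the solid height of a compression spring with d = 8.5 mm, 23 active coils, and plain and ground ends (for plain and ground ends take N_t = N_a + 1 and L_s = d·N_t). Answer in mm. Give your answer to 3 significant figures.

plain and ground ends: N_t = N_a + 1 = 23 + 1 = 24
L_s = d·N_t = 8.5 × 24 = 204 mm

204 mm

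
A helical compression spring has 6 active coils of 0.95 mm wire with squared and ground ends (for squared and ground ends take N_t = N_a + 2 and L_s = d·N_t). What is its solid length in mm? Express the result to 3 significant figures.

7.60 mm

squared and ground ends: N_t = N_a + 2 = 6 + 2 = 8
L_s = d·N_t = 0.95 × 8 = 7.6 mm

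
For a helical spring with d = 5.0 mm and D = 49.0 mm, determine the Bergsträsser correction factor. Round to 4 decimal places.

1.1381

C = D/d = 49.0/5.0 = 9.8000
K_B = (4C+2)/(4C−3) = 41.200/36.200 = 1.1381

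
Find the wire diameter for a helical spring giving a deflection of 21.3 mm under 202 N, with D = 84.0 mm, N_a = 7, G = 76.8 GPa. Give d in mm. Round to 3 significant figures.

Required rate k = F/δ = 202/21.3 = 9.4836 N/mm
d = (8D³N_a·k / G)^(1/4) = (8·84.0³·7·9.4836 / (76.8×10³))^0.25
  = (4098.6)^0.25 = 8.0013 mm

8.00 mm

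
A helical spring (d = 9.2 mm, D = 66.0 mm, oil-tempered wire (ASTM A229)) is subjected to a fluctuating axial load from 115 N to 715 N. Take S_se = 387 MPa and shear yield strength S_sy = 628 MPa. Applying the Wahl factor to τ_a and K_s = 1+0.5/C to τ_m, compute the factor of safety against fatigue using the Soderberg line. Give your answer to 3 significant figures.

C = D/d = 66.0/9.2 = 7.1739; K_W = (4C−1)/(4C−4)+0.615/C = 1.2072; K_s = 1+0.5/C = 1.0697
F_a = (F_max−F_min)/2 = 300 N; F_m = (F_max+F_min)/2 = 415 N
τ_a = K_W·8F_aD/(πd³) = 1.2072 × 64.75 = 78.167 MPa
τ_m = K_s·8F_mD/(πd³) = 1.0697 × 89.571 = 95.814 MPa
Soderberg: 1/n_f = τ_a/S_se + τ_m/S_sy = 78.167/387 + 95.814/628 = 0.20198 + 0.15257 = 0.35455
n_f = 1/0.35455 = 2.82

2.82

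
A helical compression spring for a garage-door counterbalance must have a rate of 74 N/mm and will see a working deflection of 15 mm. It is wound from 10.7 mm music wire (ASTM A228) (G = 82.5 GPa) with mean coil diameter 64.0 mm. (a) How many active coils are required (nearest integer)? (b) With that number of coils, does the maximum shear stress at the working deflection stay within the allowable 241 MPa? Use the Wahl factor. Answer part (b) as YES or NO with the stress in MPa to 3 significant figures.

N_a = Gd⁴/(8D³k) = (82.5×10³)(10.7⁴)/(8·64.0³·74) = 6.968 → N_a = 7
Actual rate k = Gd⁴/(8D³·7) = 73.665 N/mm
Working load F = kδ = 73.665·15 = 1105 N
C = 64.0/10.7 = 5.9813; K_W = (4C−1)/(4C−4)+0.615/C = 1.2534
τ_max = K_W·8FD/(πd³) = 1.2534·147 = 184.25 MPa
τ_max ≤ 241 MPa → acceptable

(a) 7 coils; (b) YES, τ_max = 184 MPa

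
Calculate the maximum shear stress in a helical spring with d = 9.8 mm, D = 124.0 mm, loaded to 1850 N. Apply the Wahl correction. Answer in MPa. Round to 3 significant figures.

Spring index C = D/d = 124.0/9.8 = 12.6531
K_W = (4C−1)/(4C−4) + 0.615/C = 49.612/46.612 + 0.0486 = 1.1130
τ₀ = 8FD/(πd³) = 8·1850·124.0/(π·9.8³) = 1.8352e+06/2956.8 = 620.66 MPa
τ_max = K·τ₀ = 1.1130 × 620.66 = 690.78 MPa

691 MPa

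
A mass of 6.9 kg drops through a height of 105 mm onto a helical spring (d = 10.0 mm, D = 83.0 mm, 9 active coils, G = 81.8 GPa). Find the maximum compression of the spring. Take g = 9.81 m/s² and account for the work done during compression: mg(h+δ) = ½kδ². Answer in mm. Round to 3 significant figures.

k = Gd⁴/(8D³N_a) = (81.8×10³)(10.0⁴)/(8·83.0³·9) = 19.869 N/mm
W = mg = 6.9 × 9.81 = 67.689 N
½kδ² − Wδ − Wh = 0 → δ = (W + √(W² + 2kWh))/k
δ = (67.689 + √(4581.8 + 282439))/19.869 = (67.689 + 535.74)/19.869 = 30.37 mm

30.4 mm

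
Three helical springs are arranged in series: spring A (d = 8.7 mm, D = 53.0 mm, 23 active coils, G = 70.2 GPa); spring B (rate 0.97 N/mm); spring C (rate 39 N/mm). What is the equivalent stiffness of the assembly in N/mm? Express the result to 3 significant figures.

k_A = Gd⁴/(8D³N_a) = (70.2×10³)(8.7⁴)/(8·53.0³·23) = 14.681 N/mm
Series: 1/k_eq = 1/14.681 + 1/0.97 + 1/39 = 1.1247; k_eq = 0.88914 N/mm

0.889 N/mm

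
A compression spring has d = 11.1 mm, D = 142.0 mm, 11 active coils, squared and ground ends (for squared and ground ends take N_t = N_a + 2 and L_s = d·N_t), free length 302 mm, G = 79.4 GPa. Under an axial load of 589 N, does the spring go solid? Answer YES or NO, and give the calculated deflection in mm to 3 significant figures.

NO, δ = 123 mm

k = Gd⁴/(8D³N_a) = (79.4×10³)(11.1⁴)/(8·142.0³·11) = 4.7837 N/mm
N_t = 13; L_s = 11.1·13 = 144.3 mm; δ_solid = L₀ − L_s = 302 − 144.3 = 157.7 mm
δ = F/k = 589/4.7837 = 123.13 mm
δ < δ_solid → spring does not go solid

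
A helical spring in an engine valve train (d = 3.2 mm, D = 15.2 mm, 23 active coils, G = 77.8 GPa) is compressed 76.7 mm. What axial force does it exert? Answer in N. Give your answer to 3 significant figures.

k = Gd⁴/(8D³N_a) = (77.8×10³)(3.2⁴)/(8·15.2³·23) = 12.625 N/mm
F = k·δ = 12.625 × 76.7 = 968.34 N

968 N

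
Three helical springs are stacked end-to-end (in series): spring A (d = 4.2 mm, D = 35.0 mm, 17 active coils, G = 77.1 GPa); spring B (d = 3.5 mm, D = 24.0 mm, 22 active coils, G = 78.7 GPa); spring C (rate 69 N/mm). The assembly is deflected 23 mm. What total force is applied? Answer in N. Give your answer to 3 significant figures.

k_A = Gd⁴/(8D³N_a) = (77.1×10³)(4.2⁴)/(8·35.0³·17) = 4.1144 N/mm
k_B = Gd⁴/(8D³N_a) = (78.7×10³)(3.5⁴)/(8·24.0³·22) = 4.854 N/mm
Series: 1/k_eq = 1/4.1144 + 1/4.854 + 1/69 = 0.46356; k_eq = 2.1572 N/mm
F = k_eq·δ = 2.1572·23 = 49.616 N

49.6 N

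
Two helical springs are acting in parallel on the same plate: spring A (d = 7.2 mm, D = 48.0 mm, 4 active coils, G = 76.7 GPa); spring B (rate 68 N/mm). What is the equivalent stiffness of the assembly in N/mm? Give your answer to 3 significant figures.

126 N/mm

k_A = Gd⁴/(8D³N_a) = (76.7×10³)(7.2⁴)/(8·48.0³·4) = 58.244 N/mm
Parallel: k_eq = 58.244 + 68 = 126.24 N/mm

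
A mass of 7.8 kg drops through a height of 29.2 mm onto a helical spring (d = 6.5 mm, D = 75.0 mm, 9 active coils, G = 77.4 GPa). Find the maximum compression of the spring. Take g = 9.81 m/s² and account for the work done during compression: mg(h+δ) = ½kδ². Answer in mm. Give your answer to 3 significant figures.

52.4 mm

k = Gd⁴/(8D³N_a) = (77.4×10³)(6.5⁴)/(8·75.0³·9) = 4.5486 N/mm
W = mg = 7.8 × 9.81 = 76.518 N
½kδ² − Wδ − Wh = 0 → δ = (W + √(W² + 2kWh))/k
δ = (76.518 + √(5855 + 20326.1))/4.5486 = (76.518 + 161.81)/4.5486 = 52.395 mm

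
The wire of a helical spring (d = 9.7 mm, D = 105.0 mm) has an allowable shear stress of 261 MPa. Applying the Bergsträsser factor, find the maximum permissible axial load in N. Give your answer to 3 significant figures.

793 N

C = D/d = 105.0/9.7 = 10.8247
K_B = (4C+2)/(4C−3) = 45.299/40.299 = 1.1241
τ_max = K·8FD/(πd³) → F_max = τ_allow·πd³/(8DK)
F_max = 261·π·9.7³/(8·105.0·1.1241) = 7.4835e+05/944.22 = 792.56 N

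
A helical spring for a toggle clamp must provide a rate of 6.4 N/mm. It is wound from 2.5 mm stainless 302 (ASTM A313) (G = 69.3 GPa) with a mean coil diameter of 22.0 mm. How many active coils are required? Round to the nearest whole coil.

N_a = Gd⁴/(8D³k) = (69.3×10³ × 2.5⁴)/(8 × 22.0³ × 6.4)
    = 2.70703e+06 / 545178 = 4.965 → 5 coils

5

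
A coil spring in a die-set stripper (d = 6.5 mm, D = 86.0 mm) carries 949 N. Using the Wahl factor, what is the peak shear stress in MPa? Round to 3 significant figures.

Spring index C = D/d = 86.0/6.5 = 13.2308
K_W = (4C−1)/(4C−4) + 0.615/C = 51.923/48.923 + 0.0465 = 1.1078
τ₀ = 8FD/(πd³) = 8·949·86.0/(π·6.5³) = 652912/862.76 = 756.77 MPa
τ_max = K·τ₀ = 1.1078 × 756.77 = 838.35 MPa

838 MPa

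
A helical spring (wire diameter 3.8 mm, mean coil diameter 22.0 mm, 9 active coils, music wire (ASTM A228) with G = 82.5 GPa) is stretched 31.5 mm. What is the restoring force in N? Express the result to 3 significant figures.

k = Gd⁴/(8D³N_a) = (82.5×10³)(3.8⁴)/(8·22.0³·9) = 22.438 N/mm
F = k·δ = 22.438 × 31.5 = 706.8 N

707 N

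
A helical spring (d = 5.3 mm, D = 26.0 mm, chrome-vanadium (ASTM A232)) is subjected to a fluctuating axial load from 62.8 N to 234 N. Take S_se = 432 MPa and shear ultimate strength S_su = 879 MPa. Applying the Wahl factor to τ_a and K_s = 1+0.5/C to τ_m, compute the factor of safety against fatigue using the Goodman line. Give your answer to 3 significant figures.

C = D/d = 26.0/5.3 = 4.9057; K_W = (4C−1)/(4C−4)+0.615/C = 1.3174; K_s = 1+0.5/C = 1.1019
F_a = (F_max−F_min)/2 = 85.6 N; F_m = (F_max+F_min)/2 = 148.4 N
τ_a = K_W·8F_aD/(πd³) = 1.3174 × 38.068 = 50.151 MPa
τ_m = K_s·8F_mD/(πd³) = 1.1019 × 65.996 = 72.723 MPa
Goodman: 1/n_f = τ_a/S_se + τ_m/S_su = 50.151/432 + 72.723/879 = 0.11609 + 0.08273 = 0.19882
n_f = 1/0.19882 = 5.03

5.03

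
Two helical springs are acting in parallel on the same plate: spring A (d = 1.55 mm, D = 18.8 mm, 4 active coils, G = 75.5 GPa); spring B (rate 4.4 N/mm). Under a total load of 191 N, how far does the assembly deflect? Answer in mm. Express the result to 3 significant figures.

29.6 mm

k_A = Gd⁴/(8D³N_a) = (75.5×10³)(1.55⁴)/(8·18.8³·4) = 2.0495 N/mm
Parallel: k_eq = 2.0495 + 4.4 = 6.4495 N/mm
δ = F/k_eq = 191/6.4495 = 29.615 mm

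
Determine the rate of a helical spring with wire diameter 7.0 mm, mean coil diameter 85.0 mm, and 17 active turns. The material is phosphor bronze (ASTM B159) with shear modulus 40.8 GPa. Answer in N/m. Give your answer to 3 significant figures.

1170 N/m

k = Gd⁴/(8D³N_a) = (40.8×10³ × 7.0⁴) / (8 × 85.0³ × 17)
  = 9.79608e+07 / 8.3521e+07 = 1.1729 N/mm = 1172.9 N/m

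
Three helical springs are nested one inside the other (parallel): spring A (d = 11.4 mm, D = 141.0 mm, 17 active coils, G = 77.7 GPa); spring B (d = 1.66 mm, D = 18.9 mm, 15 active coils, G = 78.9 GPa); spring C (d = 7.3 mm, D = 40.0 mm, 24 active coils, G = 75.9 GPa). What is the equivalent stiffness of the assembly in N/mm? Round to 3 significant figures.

21.7 N/mm

k_A = Gd⁴/(8D³N_a) = (77.7×10³)(11.4⁴)/(8·141.0³·17) = 3.4423 N/mm
k_B = Gd⁴/(8D³N_a) = (78.9×10³)(1.66⁴)/(8·18.9³·15) = 0.73951 N/mm
k_C = Gd⁴/(8D³N_a) = (75.9×10³)(7.3⁴)/(8·40.0³·24) = 17.541 N/mm
Parallel: k_eq = 3.4423 + 0.73951 + 17.541 = 21.723 N/mm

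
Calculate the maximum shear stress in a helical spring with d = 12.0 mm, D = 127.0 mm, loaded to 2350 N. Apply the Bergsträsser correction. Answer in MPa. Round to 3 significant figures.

496 MPa

Spring index C = D/d = 127.0/12.0 = 10.5833
K_B = (4C+2)/(4C−3) = 44.333/39.333 = 1.1271
τ₀ = 8FD/(πd³) = 8·2350·127.0/(π·12.0³) = 2.3876e+06/5428.7 = 439.81 MPa
τ_max = K·τ₀ = 1.1271 × 439.81 = 495.72 MPa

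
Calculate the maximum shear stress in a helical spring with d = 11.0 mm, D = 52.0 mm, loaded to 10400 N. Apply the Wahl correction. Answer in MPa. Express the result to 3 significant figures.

1380 MPa

Spring index C = D/d = 52.0/11.0 = 4.7273
K_W = (4C−1)/(4C−4) + 0.615/C = 17.909/14.909 + 0.1301 = 1.3313
τ₀ = 8FD/(πd³) = 8·10400·52.0/(π·11.0³) = 4.3264e+06/4181.5 = 1034.7 MPa
τ_max = K·τ₀ = 1.3313 × 1034.7 = 1377.5 MPa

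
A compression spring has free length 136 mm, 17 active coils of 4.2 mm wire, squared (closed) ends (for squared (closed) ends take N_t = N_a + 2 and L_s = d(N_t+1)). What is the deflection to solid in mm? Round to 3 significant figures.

N_t = 19; L_s = 4.2·20 = 84 mm
δ_solid = L₀ − L_s = 136 − 84 = 52 mm

52.0 mm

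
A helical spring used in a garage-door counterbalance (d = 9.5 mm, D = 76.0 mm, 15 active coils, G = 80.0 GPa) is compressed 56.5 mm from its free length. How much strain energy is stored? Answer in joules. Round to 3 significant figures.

19.7 J

k = Gd⁴/(8D³N_a) = (80.0×10³)(9.5⁴)/(8·76.0³·15) = 12.37 N/mm
U = ½kδ² = 0.5 × 12.37 × 56.5² = 19744 N·mm = 19.744 J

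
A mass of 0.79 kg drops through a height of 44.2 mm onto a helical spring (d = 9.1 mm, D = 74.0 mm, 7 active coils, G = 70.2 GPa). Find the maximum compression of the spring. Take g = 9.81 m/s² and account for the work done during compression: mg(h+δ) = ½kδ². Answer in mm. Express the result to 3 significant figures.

6.06 mm

k = Gd⁴/(8D³N_a) = (70.2×10³)(9.1⁴)/(8·74.0³·7) = 21.214 N/mm
W = mg = 0.79 × 9.81 = 7.7499 N
½kδ² − Wδ − Wh = 0 → δ = (W + √(W² + 2kWh))/k
δ = (7.7499 + √(60.061 + 14533.4))/21.214 = (7.7499 + 120.8)/21.214 = 6.0599 mm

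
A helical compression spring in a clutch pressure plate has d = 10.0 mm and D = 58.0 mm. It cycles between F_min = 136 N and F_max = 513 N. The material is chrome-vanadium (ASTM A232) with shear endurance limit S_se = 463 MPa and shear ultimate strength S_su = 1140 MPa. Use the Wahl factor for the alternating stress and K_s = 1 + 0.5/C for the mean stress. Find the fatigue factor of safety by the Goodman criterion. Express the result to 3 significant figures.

8.23

C = D/d = 58.0/10.0 = 5.8000; K_W = (4C−1)/(4C−4)+0.615/C = 1.2623; K_s = 1+0.5/C = 1.0862
F_a = (F_max−F_min)/2 = 188.5 N; F_m = (F_max+F_min)/2 = 324.5 N
τ_a = K_W·8F_aD/(πd³) = 1.2623 × 27.841 = 35.143 MPa
τ_m = K_s·8F_mD/(πd³) = 1.0862 × 47.927 = 52.059 MPa
Goodman: 1/n_f = τ_a/S_se + τ_m/S_su = 35.143/463 + 52.059/1140 = 0.07590 + 0.04567 = 0.12157
n_f = 1/0.12157 = 8.226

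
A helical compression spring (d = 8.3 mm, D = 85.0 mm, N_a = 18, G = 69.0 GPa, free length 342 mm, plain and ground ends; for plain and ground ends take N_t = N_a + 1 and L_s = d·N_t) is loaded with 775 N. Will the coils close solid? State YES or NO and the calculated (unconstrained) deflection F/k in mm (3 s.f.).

YES, δ = 209 mm

k = Gd⁴/(8D³N_a) = (69.0×10³)(8.3⁴)/(8·85.0³·18) = 3.7029 N/mm
N_t = 19; L_s = 8.3·19 = 157.7 mm; δ_solid = L₀ − L_s = 342 − 157.7 = 184.3 mm
δ = F/k = 775/3.7029 = 209.3 mm
δ ≥ δ_solid → spring goes solid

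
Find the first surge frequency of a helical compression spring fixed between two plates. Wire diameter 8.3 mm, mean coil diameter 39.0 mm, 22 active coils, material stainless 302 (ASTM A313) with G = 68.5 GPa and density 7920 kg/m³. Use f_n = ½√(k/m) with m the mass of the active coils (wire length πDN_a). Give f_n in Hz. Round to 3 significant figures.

82.1 Hz

k = Gd⁴/(8D³N_a) = (68.5×10³)(8.3⁴)/(8·39.0³·22) = 31.138 N/mm = 31138 N/m
Wire length L = πDN_a = π·39.0·22 = 2695.5 mm
m = ρ·(πd²/4)·L = 7920 × 54.106×10⁻⁶ m² × 2.6955 m = 1.1551 kg
f_n = ½√(k/m) = 0.5·√(31138/1.1551) = 0.5·√(26958) = 82.094 Hz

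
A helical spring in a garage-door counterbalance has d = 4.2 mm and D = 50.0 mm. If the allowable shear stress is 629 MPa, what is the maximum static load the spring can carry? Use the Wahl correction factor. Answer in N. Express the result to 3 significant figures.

C = D/d = 50.0/4.2 = 11.9048
K_W = (4C−1)/(4C−4) + 0.615/C = 46.619/43.619 + 0.0517 = 1.1204
τ_max = K·8FD/(πd³) → F_max = τ_allow·πd³/(8DK)
F_max = 629·π·4.2³/(8·50.0·1.1204) = 1.464e+05/448.17 = 326.66 N

327 N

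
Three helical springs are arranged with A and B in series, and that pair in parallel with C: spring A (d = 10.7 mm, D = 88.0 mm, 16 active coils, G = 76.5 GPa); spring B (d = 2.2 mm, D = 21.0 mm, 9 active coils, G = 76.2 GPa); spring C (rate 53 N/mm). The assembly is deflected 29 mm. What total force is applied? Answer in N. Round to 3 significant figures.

k_A = Gd⁴/(8D³N_a) = (76.5×10³)(10.7⁴)/(8·88.0³·16) = 11.496 N/mm
k_B = Gd⁴/(8D³N_a) = (76.2×10³)(2.2⁴)/(8·21.0³·9) = 2.677 N/mm
Springs A,B series: k_AB = 1/(1/11.496+1/2.677) = 2.1714 N/mm; parallel with C: k_eq = 2.1714+53 = 55.171 N/mm
F = k_eq·δ = 55.171·29 = 1600 N

1600 N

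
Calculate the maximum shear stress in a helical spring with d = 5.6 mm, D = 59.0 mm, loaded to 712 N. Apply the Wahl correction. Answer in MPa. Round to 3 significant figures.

693 MPa

Spring index C = D/d = 59.0/5.6 = 10.5357
K_W = (4C−1)/(4C−4) + 0.615/C = 41.143/38.143 + 0.0584 = 1.1370
τ₀ = 8FD/(πd³) = 8·712·59.0/(π·5.6³) = 336064/551.71 = 609.13 MPa
τ_max = K·τ₀ = 1.1370 × 609.13 = 692.59 MPa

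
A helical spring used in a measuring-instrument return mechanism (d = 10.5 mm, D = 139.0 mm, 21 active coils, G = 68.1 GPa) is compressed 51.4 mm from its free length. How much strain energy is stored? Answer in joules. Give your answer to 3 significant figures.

k = Gd⁴/(8D³N_a) = (68.1×10³)(10.5⁴)/(8·139.0³·21) = 1.8346 N/mm
U = ½kδ² = 0.5 × 1.8346 × 51.4² = 2423.5 N·mm = 2.4235 J

2.42 J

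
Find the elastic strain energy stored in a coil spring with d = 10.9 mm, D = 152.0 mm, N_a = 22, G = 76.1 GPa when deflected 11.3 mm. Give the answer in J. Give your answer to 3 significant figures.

0.111 J

k = Gd⁴/(8D³N_a) = (76.1×10³)(10.9⁴)/(8·152.0³·22) = 1.738 N/mm
U = ½kδ² = 0.5 × 1.738 × 11.3² = 110.96 N·mm = 0.11096 J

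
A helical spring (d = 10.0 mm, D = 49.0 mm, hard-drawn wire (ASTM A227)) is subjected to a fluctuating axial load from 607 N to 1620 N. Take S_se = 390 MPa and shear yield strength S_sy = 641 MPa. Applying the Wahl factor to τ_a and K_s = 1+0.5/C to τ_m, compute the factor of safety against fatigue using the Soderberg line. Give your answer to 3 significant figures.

2.21

C = D/d = 49.0/10.0 = 4.9000; K_W = (4C−1)/(4C−4)+0.615/C = 1.3178; K_s = 1+0.5/C = 1.1020
F_a = (F_max−F_min)/2 = 506.5 N; F_m = (F_max+F_min)/2 = 1113.5 N
τ_a = K_W·8F_aD/(πd³) = 1.3178 × 63.2 = 83.286 MPa
τ_m = K_s·8F_mD/(πd³) = 1.1020 × 138.94 = 153.12 MPa
Soderberg: 1/n_f = τ_a/S_se + τ_m/S_sy = 83.286/390 + 153.12/641 = 0.21355 + 0.23887 = 0.45243
n_f = 1/0.45243 = 2.21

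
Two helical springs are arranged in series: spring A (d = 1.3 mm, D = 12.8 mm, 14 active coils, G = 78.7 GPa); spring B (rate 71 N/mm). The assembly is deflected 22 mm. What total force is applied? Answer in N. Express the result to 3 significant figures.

k_A = Gd⁴/(8D³N_a) = (78.7×10³)(1.3⁴)/(8·12.8³·14) = 0.95697 N/mm
Series: 1/k_eq = 1/0.95697 + 1/71 = 1.059; k_eq = 0.94425 N/mm
F = k_eq·δ = 0.94425·22 = 20.773 N

20.8 N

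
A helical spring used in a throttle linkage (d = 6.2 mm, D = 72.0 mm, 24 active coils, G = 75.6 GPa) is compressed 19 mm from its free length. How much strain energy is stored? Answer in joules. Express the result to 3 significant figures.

0.281 J

k = Gd⁴/(8D³N_a) = (75.6×10³)(6.2⁴)/(8·72.0³·24) = 1.5588 N/mm
U = ½kδ² = 0.5 × 1.5588 × 19² = 281.36 N·mm = 0.28136 J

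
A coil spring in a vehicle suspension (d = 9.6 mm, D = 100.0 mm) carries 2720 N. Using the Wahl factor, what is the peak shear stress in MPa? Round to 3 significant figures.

891 MPa

Spring index C = D/d = 100.0/9.6 = 10.4167
K_W = (4C−1)/(4C−4) + 0.615/C = 40.667/37.667 + 0.0590 = 1.1387
τ₀ = 8FD/(πd³) = 8·2720·100.0/(π·9.6³) = 2.176e+06/2779.5 = 782.88 MPa
τ_max = K·τ₀ = 1.1387 × 782.88 = 891.45 MPa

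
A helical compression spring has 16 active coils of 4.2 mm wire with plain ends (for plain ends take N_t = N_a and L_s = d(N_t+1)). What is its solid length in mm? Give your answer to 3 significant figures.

plain ends: N_t = N_a = 16
L_s = d·(N_t+1) = 4.2 × 17 = 71.4 mm

71.4 mm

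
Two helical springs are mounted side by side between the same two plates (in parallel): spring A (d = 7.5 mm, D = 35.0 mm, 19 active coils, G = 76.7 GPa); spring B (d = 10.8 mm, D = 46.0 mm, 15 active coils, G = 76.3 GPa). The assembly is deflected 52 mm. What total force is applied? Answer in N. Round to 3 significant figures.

6560 N

k_A = Gd⁴/(8D³N_a) = (76.7×10³)(7.5⁴)/(8·35.0³·19) = 37.239 N/mm
k_B = Gd⁴/(8D³N_a) = (76.3×10³)(10.8⁴)/(8·46.0³·15) = 88.872 N/mm
Parallel: k_eq = 37.239 + 88.872 = 126.11 N/mm
F = k_eq·δ = 126.11·52 = 6557.7 N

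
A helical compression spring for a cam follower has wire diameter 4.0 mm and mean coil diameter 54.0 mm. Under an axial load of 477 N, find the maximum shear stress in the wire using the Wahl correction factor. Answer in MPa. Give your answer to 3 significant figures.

1130 MPa

Spring index C = D/d = 54.0/4.0 = 13.5000
K_W = (4C−1)/(4C−4) + 0.615/C = 53.000/50.000 + 0.0456 = 1.1056
τ₀ = 8FD/(πd³) = 8·477·54.0/(π·4.0³) = 206064/201.06 = 1024.9 MPa
τ_max = K·τ₀ = 1.1056 × 1024.9 = 1133.1 MPa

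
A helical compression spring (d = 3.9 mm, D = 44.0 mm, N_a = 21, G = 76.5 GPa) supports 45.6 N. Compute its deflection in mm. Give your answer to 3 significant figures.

k = Gd⁴/(8D³N_a) = (76.5×10³)(3.9⁴)/(8·44.0³·21) = 1.2367 N/mm
δ = F/k = 45.6 / 1.2367 = 36.873 mm

36.9 mm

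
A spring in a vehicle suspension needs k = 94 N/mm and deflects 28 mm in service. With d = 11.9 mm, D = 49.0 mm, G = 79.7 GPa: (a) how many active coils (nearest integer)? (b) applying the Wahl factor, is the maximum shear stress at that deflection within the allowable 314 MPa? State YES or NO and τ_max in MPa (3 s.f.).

N_a = Gd⁴/(8D³k) = (79.7×10³)(11.9⁴)/(8·49.0³·94) = 18.07 → N_a = 18
Actual rate k = Gd⁴/(8D³·18) = 94.34 N/mm
Working load F = kδ = 94.34·28 = 2641.5 N
C = 49.0/11.9 = 4.1176; K_W = (4C−1)/(4C−4)+0.615/C = 1.3899
τ_max = K_W·8FD/(πd³) = 1.3899·195.59 = 271.86 MPa
τ_max ≤ 314 MPa → acceptable

(a) 18 coils; (b) YES, τ_max = 272 MPa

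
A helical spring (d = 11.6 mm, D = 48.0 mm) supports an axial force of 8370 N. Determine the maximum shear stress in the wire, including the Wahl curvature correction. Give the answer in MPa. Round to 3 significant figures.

Spring index C = D/d = 48.0/11.6 = 4.1379
K_W = (4C−1)/(4C−4) + 0.615/C = 15.552/12.552 + 0.1486 = 1.3876
τ₀ = 8FD/(πd³) = 8·8370·48.0/(π·11.6³) = 3.21408e+06/4903.7 = 655.44 MPa
τ_max = K·τ₀ = 1.3876 × 655.44 = 909.51 MPa

910 MPa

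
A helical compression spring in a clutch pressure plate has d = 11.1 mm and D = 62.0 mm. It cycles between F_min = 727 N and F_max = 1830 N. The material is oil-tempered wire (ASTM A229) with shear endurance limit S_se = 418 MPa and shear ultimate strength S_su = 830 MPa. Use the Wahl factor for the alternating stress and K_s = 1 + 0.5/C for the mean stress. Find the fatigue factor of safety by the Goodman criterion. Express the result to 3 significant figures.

2.58

C = D/d = 62.0/11.1 = 5.5856; K_W = (4C−1)/(4C−4)+0.615/C = 1.2737; K_s = 1+0.5/C = 1.0895
F_a = (F_max−F_min)/2 = 551.5 N; F_m = (F_max+F_min)/2 = 1278.5 N
τ_a = K_W·8F_aD/(πd³) = 1.2737 × 63.666 = 81.089 MPa
τ_m = K_s·8F_mD/(πd³) = 1.0895 × 147.59 = 160.8 MPa
Goodman: 1/n_f = τ_a/S_se + τ_m/S_su = 81.089/418 + 160.8/830 = 0.19399 + 0.19374 = 0.38773
n_f = 1/0.38773 = 2.579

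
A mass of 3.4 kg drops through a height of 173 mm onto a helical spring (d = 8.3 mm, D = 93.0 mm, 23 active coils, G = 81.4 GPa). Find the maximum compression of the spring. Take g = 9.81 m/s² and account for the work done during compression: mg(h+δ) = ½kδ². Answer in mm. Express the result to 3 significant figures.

80.5 mm

k = Gd⁴/(8D³N_a) = (81.4×10³)(8.3⁴)/(8·93.0³·23) = 2.6102 N/mm
W = mg = 3.4 × 9.81 = 33.354 N
½kδ² − Wδ − Wh = 0 → δ = (W + √(W² + 2kWh))/k
δ = (33.354 + √(1112.5 + 30122.7))/2.6102 = (33.354 + 176.73)/2.6102 = 80.488 mm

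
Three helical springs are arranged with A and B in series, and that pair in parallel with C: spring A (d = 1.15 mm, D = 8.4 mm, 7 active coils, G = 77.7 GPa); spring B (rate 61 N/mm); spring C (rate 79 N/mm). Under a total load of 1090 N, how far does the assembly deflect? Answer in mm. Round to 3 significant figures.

k_A = Gd⁴/(8D³N_a) = (77.7×10³)(1.15⁴)/(8·8.4³·7) = 4.0944 N/mm
Springs A,B series: k_AB = 1/(1/4.0944+1/61) = 3.8368 N/mm; parallel with C: k_eq = 3.8368+79 = 82.837 N/mm
δ = F/k_eq = 1090/82.837 = 13.158 mm

13.2 mm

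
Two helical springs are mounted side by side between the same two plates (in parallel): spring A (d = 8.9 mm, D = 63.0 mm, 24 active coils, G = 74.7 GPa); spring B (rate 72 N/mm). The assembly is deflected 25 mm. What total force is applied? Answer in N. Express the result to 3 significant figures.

2040 N

k_A = Gd⁴/(8D³N_a) = (74.7×10³)(8.9⁴)/(8·63.0³·24) = 9.7624 N/mm
Parallel: k_eq = 9.7624 + 72 = 81.762 N/mm
F = k_eq·δ = 81.762·25 = 2044.1 N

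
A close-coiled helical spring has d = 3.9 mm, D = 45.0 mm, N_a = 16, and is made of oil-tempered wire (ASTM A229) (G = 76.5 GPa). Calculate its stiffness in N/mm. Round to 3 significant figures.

1.52 N/mm

k = Gd⁴/(8D³N_a) = (76.5×10³ × 3.9⁴) / (8 × 45.0³ × 16)
  = 1.76978e+07 / 1.1664e+07 = 1.5173 N/mm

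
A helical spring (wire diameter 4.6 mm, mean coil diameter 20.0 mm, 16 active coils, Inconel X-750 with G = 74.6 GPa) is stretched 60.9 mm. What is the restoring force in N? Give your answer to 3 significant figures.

k = Gd⁴/(8D³N_a) = (74.6×10³)(4.6⁴)/(8·20.0³·16) = 32.619 N/mm
F = k·δ = 32.619 × 60.9 = 1986.5 N

1990 N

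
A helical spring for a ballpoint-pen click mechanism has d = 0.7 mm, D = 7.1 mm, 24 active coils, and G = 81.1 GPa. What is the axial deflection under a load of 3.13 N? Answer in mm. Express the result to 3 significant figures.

11.0 mm

k = Gd⁴/(8D³N_a) = (81.1×10³)(0.7⁴)/(8·7.1³·24) = 0.28336 N/mm
δ = F/k = 3.13 / 0.28336 = 11.046 mm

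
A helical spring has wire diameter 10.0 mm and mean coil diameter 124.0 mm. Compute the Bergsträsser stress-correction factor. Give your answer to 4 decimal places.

1.1073

C = D/d = 124.0/10.0 = 12.4000
K_B = (4C+2)/(4C−3) = 51.600/46.600 = 1.1073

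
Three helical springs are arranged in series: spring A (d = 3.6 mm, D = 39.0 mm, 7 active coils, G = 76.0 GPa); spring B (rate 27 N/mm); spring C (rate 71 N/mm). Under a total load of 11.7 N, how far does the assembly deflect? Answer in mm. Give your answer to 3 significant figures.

k_A = Gd⁴/(8D³N_a) = (76.0×10³)(3.6⁴)/(8·39.0³·7) = 3.8427 N/mm
Series: 1/k_eq = 1/3.8427 + 1/27 + 1/71 = 0.31135; k_eq = 3.2118 N/mm
δ = F/k_eq = 11.7/3.2118 = 3.6428 mm

3.64 mm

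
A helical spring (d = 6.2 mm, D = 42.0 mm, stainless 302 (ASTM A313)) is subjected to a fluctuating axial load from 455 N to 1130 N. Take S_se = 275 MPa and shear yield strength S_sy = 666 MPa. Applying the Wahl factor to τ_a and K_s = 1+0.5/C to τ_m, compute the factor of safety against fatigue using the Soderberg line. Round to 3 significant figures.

C = D/d = 42.0/6.2 = 6.7742; K_W = (4C−1)/(4C−4)+0.615/C = 1.2207; K_s = 1+0.5/C = 1.0738
F_a = (F_max−F_min)/2 = 337.5 N; F_m = (F_max+F_min)/2 = 792.5 N
τ_a = K_W·8F_aD/(πd³) = 1.2207 × 151.46 = 184.88 MPa
τ_m = K_s·8F_mD/(πd³) = 1.0738 × 355.64 = 381.89 MPa
Soderberg: 1/n_f = τ_a/S_se + τ_m/S_sy = 184.88/275 + 381.89/666 = 0.67229 + 0.57341 = 1.2457
n_f = 1/1.2457 = 0.8028

0.803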